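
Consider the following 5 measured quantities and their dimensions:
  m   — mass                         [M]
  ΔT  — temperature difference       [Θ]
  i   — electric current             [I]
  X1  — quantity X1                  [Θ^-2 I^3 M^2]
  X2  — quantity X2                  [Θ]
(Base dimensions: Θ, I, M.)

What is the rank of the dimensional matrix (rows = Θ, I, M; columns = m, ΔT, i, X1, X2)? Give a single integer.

3

Write exponents as rows Θ,I,M / cols m,ΔT,i,X1,X2:
  Θ: [ 0  1  0 -2  1]
  I: [ 0  0  1  3  0]
  M: [ 1  0  0  2  0]
Echelon form has 3 nonzero rows (pivots: m,ΔT,i)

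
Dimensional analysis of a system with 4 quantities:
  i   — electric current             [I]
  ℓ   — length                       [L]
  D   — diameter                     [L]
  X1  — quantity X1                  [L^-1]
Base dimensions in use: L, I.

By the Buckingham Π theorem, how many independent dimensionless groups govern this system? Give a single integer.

2

Dimensional matrix (L×I by i×ℓ×D×X1):
  L: [ 0  1  1 -1]
  I: [ 1  0  0  0]
RREF → pivots at {i,ℓ} ⇒ r = 2
n=4, r=2 ⇒ 2 dimensionless groups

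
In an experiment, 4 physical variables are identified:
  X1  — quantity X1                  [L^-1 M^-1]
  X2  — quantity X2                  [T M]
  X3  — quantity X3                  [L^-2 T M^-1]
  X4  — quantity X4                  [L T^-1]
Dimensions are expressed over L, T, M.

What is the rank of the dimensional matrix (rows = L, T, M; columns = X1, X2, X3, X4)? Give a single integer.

2

Write exponents as rows L,T,M / cols X1,X2,X3,X4:
  L: [-1  0 -2  1]
  T: [ 0  1  1 -1]
  M: [-1  1 -1  0]
RREF → pivots at {X1,X2} ⇒ r = 2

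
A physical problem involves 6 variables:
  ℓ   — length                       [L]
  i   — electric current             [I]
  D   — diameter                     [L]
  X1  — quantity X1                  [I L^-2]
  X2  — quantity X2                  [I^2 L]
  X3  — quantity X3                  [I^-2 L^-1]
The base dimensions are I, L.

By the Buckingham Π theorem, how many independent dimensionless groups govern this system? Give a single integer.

Write exponents as rows I,L / cols ℓ,i,D,X1,X2,X3:
  I: [ 0  1  0  1  2 -2]
  L: [ 1  0  1 -2  1 -1]
RREF → pivots at {ℓ,i} ⇒ r = 2
6 vars − rank 2 = 4 Π groups

4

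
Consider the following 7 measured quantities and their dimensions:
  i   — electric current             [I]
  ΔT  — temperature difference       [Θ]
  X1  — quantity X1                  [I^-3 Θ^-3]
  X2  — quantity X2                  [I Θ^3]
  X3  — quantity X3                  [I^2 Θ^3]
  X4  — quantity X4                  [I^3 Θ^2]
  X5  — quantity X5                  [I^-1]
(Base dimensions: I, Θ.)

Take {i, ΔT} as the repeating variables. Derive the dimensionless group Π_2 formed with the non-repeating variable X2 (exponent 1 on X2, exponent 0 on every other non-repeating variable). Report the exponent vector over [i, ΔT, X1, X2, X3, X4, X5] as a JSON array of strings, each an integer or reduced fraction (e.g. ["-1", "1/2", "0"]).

["-1", "-3", "0", "1", "0", "0", "0"]

Write exponents as rows I,Θ / cols i,ΔT,X1,X2,X3,X4,X5:
  I: [ 1  0 -3  1  2  3 -1]
  Θ: [ 0  1 -3  3  3  2  0]
Row reduction gives pivot columns i,ΔT; rank = 2
Repeat: i,ΔT; free: X1,X2,X3,X4,X5
RREF:
  r0: [   1    0   -3    1    2    3   -1]
  r1: [   0    1   -3    3    3    2    0]
Fix exponent of X2 at 1, X1 at 0, X3 at 0, X4 at 0, X5 at 0; solve each RREF row for its pivot's exponent:
  r0: exp(i) + (1)·1 = 0 ⇒ exp(i) = -1
  r1: exp(ΔT) + (3)·1 = 0 ⇒ exp(ΔT) = -3
Π_2 = i^-1 · ΔT^-3 · X2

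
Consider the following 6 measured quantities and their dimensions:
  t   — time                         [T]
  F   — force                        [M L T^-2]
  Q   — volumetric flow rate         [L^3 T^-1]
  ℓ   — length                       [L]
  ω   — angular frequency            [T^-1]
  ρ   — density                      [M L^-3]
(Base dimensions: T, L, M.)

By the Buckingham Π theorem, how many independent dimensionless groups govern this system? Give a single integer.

Exponent matrix [T,L,M] × [t,F,Q,ℓ,ω,ρ]:
  T: [ 1 -2 -1  0 -1  0]
  L: [ 0  1  3  1  0 -3]
  M: [ 0  1  0  0  0  1]
Echelon form has 3 nonzero rows (pivots: t,F,Q)
Π count = n − r = 6 − 3 = 3

3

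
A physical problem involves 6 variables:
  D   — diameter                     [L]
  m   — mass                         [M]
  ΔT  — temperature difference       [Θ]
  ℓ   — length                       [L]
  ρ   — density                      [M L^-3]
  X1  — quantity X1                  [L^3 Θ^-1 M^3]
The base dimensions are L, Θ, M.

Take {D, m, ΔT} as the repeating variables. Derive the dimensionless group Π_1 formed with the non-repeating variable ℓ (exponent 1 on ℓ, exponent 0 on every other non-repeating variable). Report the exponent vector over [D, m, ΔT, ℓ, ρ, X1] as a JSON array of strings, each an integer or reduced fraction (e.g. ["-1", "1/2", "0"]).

Write exponents as rows L,Θ,M / cols D,m,ΔT,ℓ,ρ,X1:
  L: [ 1  0  0  1 -3  3]
  Θ: [ 0  0  1  0  0 -1]
  M: [ 0  1  0  0  1  3]
Echelon form has 3 nonzero rows (pivots: D,m,ΔT)
Pivot set = {D,m,ΔT}, free = {ℓ,ρ,X1}
RREF:
  r0: [   1    0    0    1   -3    3]
  r1: [   0    1    0    0    1    3]
  r2: [   0    0    1    0    0   -1]
Fix exponent of ℓ at 1, ρ at 0, X1 at 0; solve each RREF row for its pivot's exponent:
  r0: exp(D) + (1)·1 = 0 ⇒ exp(D) = -1
  r1: exp(m) + (0)·1 = 0 ⇒ exp(m) = 0
  r2: exp(ΔT) + (0)·1 = 0 ⇒ exp(ΔT) = 0
Π_1 = D^-1 · ℓ

["-1", "0", "0", "1", "0", "0"]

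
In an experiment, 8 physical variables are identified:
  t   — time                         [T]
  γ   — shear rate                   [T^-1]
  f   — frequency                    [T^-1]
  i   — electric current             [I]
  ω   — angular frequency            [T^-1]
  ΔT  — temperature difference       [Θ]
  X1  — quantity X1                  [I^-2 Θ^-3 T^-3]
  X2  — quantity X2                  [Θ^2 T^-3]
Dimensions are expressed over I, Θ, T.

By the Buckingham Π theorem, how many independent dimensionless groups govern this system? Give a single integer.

5

Exponent matrix [I,Θ,T] × [t,γ,f,i,ω,ΔT,X1,X2]:
  I: [ 0  0  0  1  0  0 -2  0]
  Θ: [ 0  0  0  0  0  1 -3  2]
  T: [ 1 -1 -1  0 -1  0 -3 -3]
Row reduction gives pivot columns t,i,ΔT; rank = 3
Π count = n − r = 8 − 3 = 5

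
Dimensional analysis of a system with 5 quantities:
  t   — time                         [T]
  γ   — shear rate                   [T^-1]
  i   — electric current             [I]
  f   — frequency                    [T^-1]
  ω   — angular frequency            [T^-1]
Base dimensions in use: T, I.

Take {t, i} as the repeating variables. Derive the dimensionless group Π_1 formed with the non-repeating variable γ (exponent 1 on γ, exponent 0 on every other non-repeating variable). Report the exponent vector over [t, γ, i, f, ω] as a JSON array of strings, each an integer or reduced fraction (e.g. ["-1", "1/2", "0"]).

["1", "1", "0", "0", "0"]

Dimensional matrix (T×I by t×γ×i×f×ω):
  T: [ 1 -1  0 -1 -1]
  I: [ 0  0  1  0  0]
Echelon form has 2 nonzero rows (pivots: t,i)
Pivot set = {t,i}, free = {γ,f,ω}
RREF:
  r0: [   1   -1    0   -1   -1]
  r1: [   0    0    1    0    0]
Fix exponent of γ at 1, f at 0, ω at 0; solve each RREF row for its pivot's exponent:
  r0: exp(t) + (-1)·1 = 0 ⇒ exp(t) = 1
  r1: exp(i) + (0)·1 = 0 ⇒ exp(i) = 0
Π_1 = t · γ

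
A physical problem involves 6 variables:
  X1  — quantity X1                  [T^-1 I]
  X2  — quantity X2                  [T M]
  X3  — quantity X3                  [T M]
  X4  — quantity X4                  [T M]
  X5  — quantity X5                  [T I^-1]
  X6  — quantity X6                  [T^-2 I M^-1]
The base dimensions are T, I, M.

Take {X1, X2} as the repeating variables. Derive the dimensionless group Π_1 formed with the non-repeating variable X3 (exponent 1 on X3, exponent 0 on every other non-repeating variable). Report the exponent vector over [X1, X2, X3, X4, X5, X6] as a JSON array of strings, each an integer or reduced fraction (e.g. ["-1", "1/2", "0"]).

["0", "-1", "1", "0", "0", "0"]

Write exponents as rows T,I,M / cols X1,X2,X3,X4,X5,X6:
  T: [-1  1  1  1  1 -2]
  I: [ 1  0  0  0 -1  1]
  M: [ 0  1  1  1  0 -1]
Row reduction gives pivot columns X1,X2; rank = 2
Repeat: X1,X2; free: X3,X4,X5,X6
RREF:
  r0: [   1    0    0    0   -1    1]
  r1: [   0    1    1    1    0   -1]
  r2: [   0    0    0    0    0    0]
Fix exponent of X3 at 1, X4 at 0, X5 at 0, X6 at 0; solve each RREF row for its pivot's exponent:
  r0: exp(X1) + (0)·1 = 0 ⇒ exp(X1) = 0
  r1: exp(X2) + (1)·1 = 0 ⇒ exp(X2) = -1
Π_1 = X2^-1 · X3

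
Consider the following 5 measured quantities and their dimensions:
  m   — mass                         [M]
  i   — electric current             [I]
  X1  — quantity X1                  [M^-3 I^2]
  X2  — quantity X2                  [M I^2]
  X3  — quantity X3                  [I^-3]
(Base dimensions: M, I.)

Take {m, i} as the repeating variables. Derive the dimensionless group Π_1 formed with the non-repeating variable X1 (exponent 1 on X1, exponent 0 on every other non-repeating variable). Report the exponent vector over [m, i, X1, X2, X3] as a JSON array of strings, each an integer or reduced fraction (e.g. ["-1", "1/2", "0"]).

["3", "-2", "1", "0", "0"]

Exponent matrix [M,I] × [m,i,X1,X2,X3]:
  M: [ 1  0 -3  1  0]
  I: [ 0  1  2  2 -3]
RREF → pivots at {m,i} ⇒ r = 2
Repeat: m,i; free: X1,X2,X3
RREF:
  r0: [   1    0   -3    1    0]
  r1: [   0    1    2    2   -3]
Fix exponent of X1 at 1, X2 at 0, X3 at 0; solve each RREF row for its pivot's exponent:
  r0: exp(m) + (-3)·1 = 0 ⇒ exp(m) = 3
  r1: exp(i) + (2)·1 = 0 ⇒ exp(i) = -2
Π_1 = m^3 · i^-2 · X1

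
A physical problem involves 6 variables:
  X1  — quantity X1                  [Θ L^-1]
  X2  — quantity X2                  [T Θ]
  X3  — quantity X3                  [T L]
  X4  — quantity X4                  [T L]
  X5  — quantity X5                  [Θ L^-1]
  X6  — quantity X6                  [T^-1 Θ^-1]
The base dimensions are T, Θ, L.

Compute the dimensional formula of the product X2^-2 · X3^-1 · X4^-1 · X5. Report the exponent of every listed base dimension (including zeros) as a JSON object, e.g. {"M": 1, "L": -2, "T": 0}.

Exponent matrix [T,Θ,L] × [X1,X2,X3,X4,X5,X6]:
  T: [ 0  1  1  1  0 -1]
  Θ: [ 1  1  0  0  1 -1]
  L: [-1  0  1  1 -1  0]
  [T]: (-2)·1+(-1)·1+(-1)·1+(1)·0 = -4
  [Θ]: (-2)·1+(-1)·0+(-1)·0+(1)·1 = -1
  [L]: (-2)·0+(-1)·1+(-1)·1+(1)·-1 = -3
⇒ T^-4 Θ^-1 L^-3

{"T": -4, "Θ": -1, "L": -3}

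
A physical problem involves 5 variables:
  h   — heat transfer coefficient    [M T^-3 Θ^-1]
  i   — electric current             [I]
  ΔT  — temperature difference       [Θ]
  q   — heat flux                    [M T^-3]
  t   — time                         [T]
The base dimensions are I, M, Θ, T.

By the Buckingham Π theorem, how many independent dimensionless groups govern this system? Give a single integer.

1

Dimensional matrix (I×M×Θ×T by h×i×ΔT×q×t):
  I: [ 0  1  0  0  0]
  M: [ 1  0  0  1  0]
  Θ: [-1  0  1  0  0]
  T: [-3  0  0 -3  1]
RREF → pivots at {h,i,ΔT,t} ⇒ r = 4
Π count = n − r = 5 − 4 = 1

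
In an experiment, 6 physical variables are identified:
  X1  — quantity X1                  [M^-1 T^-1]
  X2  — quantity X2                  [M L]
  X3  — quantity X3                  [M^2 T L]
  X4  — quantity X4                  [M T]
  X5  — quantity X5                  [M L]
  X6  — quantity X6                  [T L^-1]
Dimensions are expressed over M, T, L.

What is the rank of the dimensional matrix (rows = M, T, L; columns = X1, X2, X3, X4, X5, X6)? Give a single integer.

Dimensional matrix (M×T×L by X1×X2×X3×X4×X5×X6):
  M: [-1  1  2  1  1  0]
  T: [-1  0  1  1  0  1]
  L: [ 0  1  1  0  1 -1]
Echelon form has 2 nonzero rows (pivots: X1,X2)

2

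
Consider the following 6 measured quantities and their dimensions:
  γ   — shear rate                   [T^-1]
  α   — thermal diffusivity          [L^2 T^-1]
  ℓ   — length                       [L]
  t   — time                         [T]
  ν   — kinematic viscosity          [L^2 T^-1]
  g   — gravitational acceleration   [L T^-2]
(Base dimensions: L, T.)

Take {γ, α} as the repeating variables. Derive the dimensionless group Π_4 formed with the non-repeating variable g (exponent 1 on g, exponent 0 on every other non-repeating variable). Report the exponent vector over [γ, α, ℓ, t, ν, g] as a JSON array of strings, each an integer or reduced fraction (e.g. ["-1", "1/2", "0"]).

Dimensional matrix (L×T by γ×α×ℓ×t×ν×g):
  L: [ 0  2  1  0  2  1]
  T: [-1 -1  0  1 -1 -2]
Row reduction gives pivot columns γ,α; rank = 2
Pivot set = {γ,α}, free = {ℓ,t,ν,g}
RREF:
  r0: [   1    0 -1/2   -1    0  3/2]
  r1: [   0    1  1/2    0    1  1/2]
Fix exponent of g at 1, ℓ at 0, t at 0, ν at 0; solve each RREF row for its pivot's exponent:
  r0: exp(γ) + (3/2)·1 = 0 ⇒ exp(γ) = -3/2
  r1: exp(α) + (1/2)·1 = 0 ⇒ exp(α) = -1/2
Π_4 = γ^(-3/2) · α^(-1/2) · g

["-3/2", "-1/2", "0", "0", "0", "1"]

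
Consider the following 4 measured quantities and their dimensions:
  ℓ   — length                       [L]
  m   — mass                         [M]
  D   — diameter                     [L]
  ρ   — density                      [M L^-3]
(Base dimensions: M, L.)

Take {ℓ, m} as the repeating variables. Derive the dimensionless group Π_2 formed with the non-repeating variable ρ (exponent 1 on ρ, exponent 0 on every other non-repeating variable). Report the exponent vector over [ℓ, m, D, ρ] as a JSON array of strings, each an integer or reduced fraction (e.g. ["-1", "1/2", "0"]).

["3", "-1", "0", "1"]

Exponent matrix [M,L] × [ℓ,m,D,ρ]:
  M: [ 0  1  0  1]
  L: [ 1  0  1 -3]
RREF → pivots at {ℓ,m} ⇒ r = 2
Pivot set = {ℓ,m}, free = {D,ρ}
RREF:
  r0: [   1    0    1   -3]
  r1: [   0    1    0    1]
Fix exponent of ρ at 1, D at 0; solve each RREF row for its pivot's exponent:
  r0: exp(ℓ) + (-3)·1 = 0 ⇒ exp(ℓ) = 3
  r1: exp(m) + (1)·1 = 0 ⇒ exp(m) = -1
Π_2 = ℓ^3 · m^-1 · ρ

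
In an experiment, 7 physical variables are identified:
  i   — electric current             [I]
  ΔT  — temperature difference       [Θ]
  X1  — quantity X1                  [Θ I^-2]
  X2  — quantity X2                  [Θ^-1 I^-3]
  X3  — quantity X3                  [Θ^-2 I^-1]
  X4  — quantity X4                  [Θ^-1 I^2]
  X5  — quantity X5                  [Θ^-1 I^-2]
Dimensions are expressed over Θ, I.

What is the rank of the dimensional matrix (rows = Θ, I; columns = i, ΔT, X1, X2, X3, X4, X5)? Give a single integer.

Write exponents as rows Θ,I / cols i,ΔT,X1,X2,X3,X4,X5:
  Θ: [ 0  1  1 -1 -2 -1 -1]
  I: [ 1  0 -2 -3 -1  2 -2]
RREF → pivots at {i,ΔT} ⇒ r = 2

2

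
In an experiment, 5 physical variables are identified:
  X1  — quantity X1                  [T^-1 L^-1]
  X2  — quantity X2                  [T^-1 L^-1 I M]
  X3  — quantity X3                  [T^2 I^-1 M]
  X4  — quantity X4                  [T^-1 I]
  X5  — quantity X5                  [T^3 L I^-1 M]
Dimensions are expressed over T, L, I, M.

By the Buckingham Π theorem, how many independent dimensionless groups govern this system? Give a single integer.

Write exponents as rows T,L,I,M / cols X1,X2,X3,X4,X5:
  T: [-1 -1  2 -1  3]
  L: [-1 -1  0  0  1]
  I: [ 0  1 -1  1 -1]
  M: [ 0  1  1  0  1]
Echelon form has 3 nonzero rows (pivots: X1,X2,X3)
5 vars − rank 3 = 2 Π groups

2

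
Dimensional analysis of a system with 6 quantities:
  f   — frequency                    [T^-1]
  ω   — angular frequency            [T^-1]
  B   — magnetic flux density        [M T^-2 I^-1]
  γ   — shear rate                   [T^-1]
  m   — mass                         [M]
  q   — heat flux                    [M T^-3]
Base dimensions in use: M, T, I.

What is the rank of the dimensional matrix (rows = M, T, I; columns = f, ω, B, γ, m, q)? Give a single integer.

Exponent matrix [M,T,I] × [f,ω,B,γ,m,q]:
  M: [ 0  0  1  0  1  1]
  T: [-1 -1 -2 -1  0 -3]
  I: [ 0  0 -1  0  0  0]
Row reduction gives pivot columns f,B,m; rank = 3

3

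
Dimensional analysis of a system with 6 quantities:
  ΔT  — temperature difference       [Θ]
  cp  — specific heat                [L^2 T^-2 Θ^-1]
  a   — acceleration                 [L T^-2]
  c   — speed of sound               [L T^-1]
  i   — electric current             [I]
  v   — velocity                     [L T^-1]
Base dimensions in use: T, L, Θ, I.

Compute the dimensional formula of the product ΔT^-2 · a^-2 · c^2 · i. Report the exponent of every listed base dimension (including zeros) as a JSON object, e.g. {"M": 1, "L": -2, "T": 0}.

Write exponents as rows T,L,Θ,I / cols ΔT,cp,a,c,i,v:
  T: [ 0 -2 -2 -1  0 -1]
  L: [ 0  2  1  1  0  1]
  Θ: [ 1 -1  0  0  0  0]
  I: [ 0  0  0  0  1  0]
  [T]: (-2)·0+(-2)·-2+(2)·-1+(1)·0 = 2
  [L]: (-2)·0+(-2)·1+(2)·1+(1)·0 = 0
  [Θ]: (-2)·1+(-2)·0+(2)·0+(1)·0 = -2
  [I]: (-2)·0+(-2)·0+(2)·0+(1)·1 = 1
⇒ T^2 Θ^-2 I

{"T": 2, "L": 0, "Θ": -2, "I": 1}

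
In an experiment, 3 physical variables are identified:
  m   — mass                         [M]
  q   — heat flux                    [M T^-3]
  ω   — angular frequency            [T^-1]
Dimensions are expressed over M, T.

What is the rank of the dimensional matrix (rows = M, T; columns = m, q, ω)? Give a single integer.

2

Exponent matrix [M,T] × [m,q,ω]:
  M: [ 1  1  0]
  T: [ 0 -3 -1]
Echelon form has 2 nonzero rows (pivots: m,q)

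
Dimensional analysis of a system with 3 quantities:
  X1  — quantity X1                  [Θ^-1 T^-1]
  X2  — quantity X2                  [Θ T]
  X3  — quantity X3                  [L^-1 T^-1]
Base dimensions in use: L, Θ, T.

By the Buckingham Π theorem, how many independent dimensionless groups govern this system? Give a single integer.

1

Write exponents as rows L,Θ,T / cols X1,X2,X3:
  L: [ 0  0 -1]
  Θ: [-1  1  0]
  T: [-1  1 -1]
Echelon form has 2 nonzero rows (pivots: X1,X3)
n=3, r=2 ⇒ 1 dimensionless group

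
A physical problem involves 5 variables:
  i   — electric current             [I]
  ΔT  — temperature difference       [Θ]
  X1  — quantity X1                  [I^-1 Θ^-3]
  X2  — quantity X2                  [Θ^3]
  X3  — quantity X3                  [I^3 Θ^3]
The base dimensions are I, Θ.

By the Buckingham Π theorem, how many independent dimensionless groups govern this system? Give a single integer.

Exponent matrix [I,Θ] × [i,ΔT,X1,X2,X3]:
  I: [ 1  0 -1  0  3]
  Θ: [ 0  1 -3  3  3]
RREF → pivots at {i,ΔT} ⇒ r = 2
n=5, r=2 ⇒ 3 dimensionless groups

3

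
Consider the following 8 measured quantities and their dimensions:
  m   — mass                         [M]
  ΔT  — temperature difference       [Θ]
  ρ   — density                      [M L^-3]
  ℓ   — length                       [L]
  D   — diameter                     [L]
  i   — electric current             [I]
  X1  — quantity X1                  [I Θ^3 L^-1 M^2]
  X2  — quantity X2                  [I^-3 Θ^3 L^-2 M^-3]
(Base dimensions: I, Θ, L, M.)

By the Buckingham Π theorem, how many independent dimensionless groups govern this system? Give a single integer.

Exponent matrix [I,Θ,L,M] × [m,ΔT,ρ,ℓ,D,i,X1,X2]:
  I: [ 0  0  0  0  0  1  1 -3]
  Θ: [ 0  1  0  0  0  0  3  3]
  L: [ 0  0 -3  1  1  0 -1 -2]
  M: [ 1  0  1  0  0  0  2 -3]
Echelon form has 4 nonzero rows (pivots: m,ΔT,ρ,i)
Π count = n − r = 8 − 4 = 4

4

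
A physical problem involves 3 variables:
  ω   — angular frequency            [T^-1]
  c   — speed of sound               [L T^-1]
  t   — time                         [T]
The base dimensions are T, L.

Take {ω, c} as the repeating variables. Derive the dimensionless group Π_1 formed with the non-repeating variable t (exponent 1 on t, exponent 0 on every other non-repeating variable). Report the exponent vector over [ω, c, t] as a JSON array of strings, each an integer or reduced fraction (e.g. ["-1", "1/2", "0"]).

Exponent matrix [T,L] × [ω,c,t]:
  T: [-1 -1  1]
  L: [ 0  1  0]
Row reduction gives pivot columns ω,c; rank = 2
Repeat: ω,c; free: t
RREF:
  r0: [   1    0   -1]
  r1: [   0    1    0]
Fix exponent of t at 1; solve each RREF row for its pivot's exponent:
  r0: exp(ω) + (-1)·1 = 0 ⇒ exp(ω) = 1
  r1: exp(c) + (0)·1 = 0 ⇒ exp(c) = 0
Π_1 = ω · t

["1", "0", "1"]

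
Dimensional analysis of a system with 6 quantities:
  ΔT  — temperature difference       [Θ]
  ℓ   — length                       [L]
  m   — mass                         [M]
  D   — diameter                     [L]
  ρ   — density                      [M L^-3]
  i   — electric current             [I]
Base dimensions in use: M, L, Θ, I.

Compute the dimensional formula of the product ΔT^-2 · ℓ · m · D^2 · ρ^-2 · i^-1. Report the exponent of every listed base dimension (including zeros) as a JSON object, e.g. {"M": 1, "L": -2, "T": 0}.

Write exponents as rows M,L,Θ,I / cols ΔT,ℓ,m,D,ρ,i:
  M: [ 0  0  1  0  1  0]
  L: [ 0  1  0  1 -3  0]
  Θ: [ 1  0  0  0  0  0]
  I: [ 0  0  0  0  0  1]
  [M]: (-2)·0+(1)·0+(1)·1+(2)·0+(-2)·1+(-1)·0 = -1
  [L]: (-2)·0+(1)·1+(1)·0+(2)·1+(-2)·-3+(-1)·0 = 9
  [Θ]: (-2)·1+(1)·0+(1)·0+(2)·0+(-2)·0+(-1)·0 = -2
  [I]: (-2)·0+(1)·0+(1)·0+(2)·0+(-2)·0+(-1)·1 = -1
⇒ M^-1 L^9 Θ^-2 I^-1

{"M": -1, "L": 9, "Θ": -2, "I": -1}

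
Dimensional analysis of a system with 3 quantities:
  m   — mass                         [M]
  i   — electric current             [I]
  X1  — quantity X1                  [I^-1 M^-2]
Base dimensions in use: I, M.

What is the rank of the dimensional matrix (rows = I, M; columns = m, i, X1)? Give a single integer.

2

Exponent matrix [I,M] × [m,i,X1]:
  I: [ 0  1 -1]
  M: [ 1  0 -2]
RREF → pivots at {m,i} ⇒ r = 2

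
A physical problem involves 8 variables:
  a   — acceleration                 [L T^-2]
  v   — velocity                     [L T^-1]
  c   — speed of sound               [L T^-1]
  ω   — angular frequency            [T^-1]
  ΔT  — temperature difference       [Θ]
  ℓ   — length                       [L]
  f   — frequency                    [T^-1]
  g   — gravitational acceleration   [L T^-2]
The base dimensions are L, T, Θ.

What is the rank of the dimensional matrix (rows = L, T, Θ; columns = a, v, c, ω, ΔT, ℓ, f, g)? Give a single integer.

Exponent matrix [L,T,Θ] × [a,v,c,ω,ΔT,ℓ,f,g]:
  L: [ 1  1  1  0  0  1  0  1]
  T: [-2 -1 -1 -1  0  0 -1 -2]
  Θ: [ 0  0  0  0  1  0  0  0]
Echelon form has 3 nonzero rows (pivots: a,v,ΔT)

3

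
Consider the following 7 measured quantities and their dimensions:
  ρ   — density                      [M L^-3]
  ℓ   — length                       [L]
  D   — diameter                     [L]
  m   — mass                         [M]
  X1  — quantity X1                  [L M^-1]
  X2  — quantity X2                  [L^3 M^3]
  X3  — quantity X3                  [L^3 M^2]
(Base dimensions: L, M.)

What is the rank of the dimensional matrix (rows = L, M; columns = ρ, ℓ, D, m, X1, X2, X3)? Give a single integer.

Write exponents as rows L,M / cols ρ,ℓ,D,m,X1,X2,X3:
  L: [-3  1  1  0  1  3  3]
  M: [ 1  0  0  1 -1  3  2]
Echelon form has 2 nonzero rows (pivots: ρ,ℓ)

2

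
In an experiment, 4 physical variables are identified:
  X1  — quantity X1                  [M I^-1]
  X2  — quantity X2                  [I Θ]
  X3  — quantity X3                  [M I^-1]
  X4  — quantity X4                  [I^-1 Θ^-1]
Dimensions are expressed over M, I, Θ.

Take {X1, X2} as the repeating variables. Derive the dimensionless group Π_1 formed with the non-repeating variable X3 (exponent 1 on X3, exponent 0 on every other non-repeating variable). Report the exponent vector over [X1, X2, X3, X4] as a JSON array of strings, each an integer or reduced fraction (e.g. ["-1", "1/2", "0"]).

Exponent matrix [M,I,Θ] × [X1,X2,X3,X4]:
  M: [ 1  0  1  0]
  I: [-1  1 -1 -1]
  Θ: [ 0  1  0 -1]
Row reduction gives pivot columns X1,X2; rank = 2
Pivot set = {X1,X2}, free = {X3,X4}
RREF:
  r0: [   1    0    1    0]
  r1: [   0    1    0   -1]
  r2: [   0    0    0    0]
Fix exponent of X3 at 1, X4 at 0; solve each RREF row for its pivot's exponent:
  r0: exp(X1) + (1)·1 = 0 ⇒ exp(X1) = -1
  r1: exp(X2) + (0)·1 = 0 ⇒ exp(X2) = 0
Π_1 = X1^-1 · X3

["-1", "0", "1", "0"]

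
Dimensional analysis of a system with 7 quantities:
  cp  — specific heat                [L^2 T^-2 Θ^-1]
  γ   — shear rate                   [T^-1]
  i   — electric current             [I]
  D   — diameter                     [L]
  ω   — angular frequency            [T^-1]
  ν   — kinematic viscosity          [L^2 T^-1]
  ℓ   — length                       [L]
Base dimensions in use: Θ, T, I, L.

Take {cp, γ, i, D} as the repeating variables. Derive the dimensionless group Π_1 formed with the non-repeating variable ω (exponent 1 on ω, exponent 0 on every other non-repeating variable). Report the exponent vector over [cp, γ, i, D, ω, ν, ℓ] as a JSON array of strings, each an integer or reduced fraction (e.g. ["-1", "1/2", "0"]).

Exponent matrix [Θ,T,I,L] × [cp,γ,i,D,ω,ν,ℓ]:
  Θ: [-1  0  0  0  0  0  0]
  T: [-2 -1  0  0 -1 -1  0]
  I: [ 0  0  1  0  0  0  0]
  L: [ 2  0  0  1  0  2  1]
RREF → pivots at {cp,γ,i,D} ⇒ r = 4
Pivot set = {cp,γ,i,D}, free = {ω,ν,ℓ}
RREF:
  r0: [   1    0    0    0    0    0    0]
  r1: [   0    1    0    0    1    1    0]
  r2: [   0    0    1    0    0    0    0]
  r3: [   0    0    0    1    0    2    1]
Fix exponent of ω at 1, ν at 0, ℓ at 0; solve each RREF row for its pivot's exponent:
  r0: exp(cp) + (0)·1 = 0 ⇒ exp(cp) = 0
  r1: exp(γ) + (1)·1 = 0 ⇒ exp(γ) = -1
  r2: exp(i) + (0)·1 = 0 ⇒ exp(i) = 0
  r3: exp(D) + (0)·1 = 0 ⇒ exp(D) = 0
Π_1 = γ^-1 · ω

["0", "-1", "0", "0", "1", "0", "0"]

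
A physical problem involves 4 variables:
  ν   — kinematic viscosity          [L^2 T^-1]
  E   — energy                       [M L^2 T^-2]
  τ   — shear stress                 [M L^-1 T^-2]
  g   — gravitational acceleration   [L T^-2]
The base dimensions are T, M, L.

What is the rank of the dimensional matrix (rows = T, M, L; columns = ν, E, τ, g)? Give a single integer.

Write exponents as rows T,M,L / cols ν,E,τ,g:
  T: [-1 -2 -2 -2]
  M: [ 0  1  1  0]
  L: [ 2  2 -1  1]
RREF → pivots at {ν,E,τ} ⇒ r = 3

3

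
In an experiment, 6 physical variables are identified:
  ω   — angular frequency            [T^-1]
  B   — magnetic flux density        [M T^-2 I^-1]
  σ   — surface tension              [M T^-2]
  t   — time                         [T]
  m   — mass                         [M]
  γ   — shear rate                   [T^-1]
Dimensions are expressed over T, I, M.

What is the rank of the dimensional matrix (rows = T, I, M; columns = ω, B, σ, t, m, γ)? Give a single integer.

3

Exponent matrix [T,I,M] × [ω,B,σ,t,m,γ]:
  T: [-1 -2 -2  1  0 -1]
  I: [ 0 -1  0  0  0  0]
  M: [ 0  1  1  0  1  0]
RREF → pivots at {ω,B,σ} ⇒ r = 3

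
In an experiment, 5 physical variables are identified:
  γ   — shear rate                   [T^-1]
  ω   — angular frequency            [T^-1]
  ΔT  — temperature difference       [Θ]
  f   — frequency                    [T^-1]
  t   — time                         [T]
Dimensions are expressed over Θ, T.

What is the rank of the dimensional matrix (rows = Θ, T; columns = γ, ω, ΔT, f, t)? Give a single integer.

Dimensional matrix (Θ×T by γ×ω×ΔT×f×t):
  Θ: [ 0  0  1  0  0]
  T: [-1 -1  0 -1  1]
Echelon form has 2 nonzero rows (pivots: γ,ΔT)

2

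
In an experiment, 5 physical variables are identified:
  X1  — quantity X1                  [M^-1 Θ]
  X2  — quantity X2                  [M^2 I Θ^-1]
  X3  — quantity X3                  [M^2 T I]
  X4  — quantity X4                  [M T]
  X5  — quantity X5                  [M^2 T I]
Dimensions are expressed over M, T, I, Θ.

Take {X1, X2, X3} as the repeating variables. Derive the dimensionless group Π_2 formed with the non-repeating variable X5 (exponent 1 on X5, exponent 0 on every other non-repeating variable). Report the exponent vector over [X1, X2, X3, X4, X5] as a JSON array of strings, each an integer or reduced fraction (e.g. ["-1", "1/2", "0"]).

Exponent matrix [M,T,I,Θ] × [X1,X2,X3,X4,X5]:
  M: [-1  2  2  1  2]
  T: [ 0  0  1  1  1]
  I: [ 0  1  1  0  1]
  Θ: [ 1 -1  0  0  0]
Row reduction gives pivot columns X1,X2,X3; rank = 3
Repeat: X1,X2,X3; free: X4,X5
RREF:
  r0: [   1    0    0   -1    0]
  r1: [   0    1    0   -1    0]
  r2: [   0    0    1    1    1]
  r3: [   0    0    0    0    0]
Fix exponent of X5 at 1, X4 at 0; solve each RREF row for its pivot's exponent:
  r0: exp(X1) + (0)·1 = 0 ⇒ exp(X1) = 0
  r1: exp(X2) + (0)·1 = 0 ⇒ exp(X2) = 0
  r2: exp(X3) + (1)·1 = 0 ⇒ exp(X3) = -1
Π_2 = X3^-1 · X5

["0", "0", "-1", "0", "1"]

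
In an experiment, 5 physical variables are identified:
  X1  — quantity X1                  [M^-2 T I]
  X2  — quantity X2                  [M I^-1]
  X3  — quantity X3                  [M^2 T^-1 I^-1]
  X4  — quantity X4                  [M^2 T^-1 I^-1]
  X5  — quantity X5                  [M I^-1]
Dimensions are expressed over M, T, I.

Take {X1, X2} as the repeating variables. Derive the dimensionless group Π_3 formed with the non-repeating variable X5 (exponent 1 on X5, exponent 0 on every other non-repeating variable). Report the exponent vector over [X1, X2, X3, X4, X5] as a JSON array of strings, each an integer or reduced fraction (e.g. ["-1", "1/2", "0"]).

Exponent matrix [M,T,I] × [X1,X2,X3,X4,X5]:
  M: [-2  1  2  2  1]
  T: [ 1  0 -1 -1  0]
  I: [ 1 -1 -1 -1 -1]
Echelon form has 2 nonzero rows (pivots: X1,X2)
Repeat: X1,X2; free: X3,X4,X5
RREF:
  r0: [   1    0   -1   -1    0]
  r1: [   0    1    0    0    1]
  r2: [   0    0    0    0    0]
Fix exponent of X5 at 1, X3 at 0, X4 at 0; solve each RREF row for its pivot's exponent:
  r0: exp(X1) + (0)·1 = 0 ⇒ exp(X1) = 0
  r1: exp(X2) + (1)·1 = 0 ⇒ exp(X2) = -1
Π_3 = X2^-1 · X5

["0", "-1", "0", "0", "1"]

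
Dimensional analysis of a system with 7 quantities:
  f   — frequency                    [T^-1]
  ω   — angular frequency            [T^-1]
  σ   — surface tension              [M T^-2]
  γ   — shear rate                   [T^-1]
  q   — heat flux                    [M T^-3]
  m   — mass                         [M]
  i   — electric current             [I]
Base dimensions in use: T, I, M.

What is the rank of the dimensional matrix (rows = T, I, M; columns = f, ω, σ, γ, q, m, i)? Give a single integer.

3

Write exponents as rows T,I,M / cols f,ω,σ,γ,q,m,i:
  T: [-1 -1 -2 -1 -3  0  0]
  I: [ 0  0  0  0  0  0  1]
  M: [ 0  0  1  0  1  1  0]
Row reduction gives pivot columns f,σ,i; rank = 3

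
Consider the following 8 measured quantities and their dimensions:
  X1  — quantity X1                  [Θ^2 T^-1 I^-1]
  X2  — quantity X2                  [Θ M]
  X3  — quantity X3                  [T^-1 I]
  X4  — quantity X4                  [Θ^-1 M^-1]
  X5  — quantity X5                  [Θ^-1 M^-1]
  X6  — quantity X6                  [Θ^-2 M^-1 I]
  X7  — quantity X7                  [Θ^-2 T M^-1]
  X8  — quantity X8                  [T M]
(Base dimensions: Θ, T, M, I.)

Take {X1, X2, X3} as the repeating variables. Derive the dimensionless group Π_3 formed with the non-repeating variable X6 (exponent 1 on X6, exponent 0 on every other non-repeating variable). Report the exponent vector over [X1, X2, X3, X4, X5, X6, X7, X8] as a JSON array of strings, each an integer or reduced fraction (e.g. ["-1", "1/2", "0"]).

Dimensional matrix (Θ×T×M×I by X1×X2×X3×X4×X5×X6×X7×X8):
  Θ: [ 2  1  0 -1 -1 -2 -2  0]
  T: [-1  0 -1  0  0  0  1  1]
  M: [ 0  1  0 -1 -1 -1 -1  1]
  I: [-1  0  1  0  0  1  0  0]
RREF → pivots at {X1,X2,X3} ⇒ r = 3
Pivot set = {X1,X2,X3}, free = {X4,X5,X6,X7,X8}
RREF:
  r0: [   1    0    0    0    0 -1/2 -1/2 -1/2]
  r1: [   0    1    0   -1   -1   -1   -1    1]
  r2: [   0    0    1    0    0  1/2 -1/2 -1/2]
  r3: [   0    0    0    0    0    0    0    0]
Fix exponent of X6 at 1, X4 at 0, X5 at 0, X7 at 0, X8 at 0; solve each RREF row for its pivot's exponent:
  r0: exp(X1) + (-1/2)·1 = 0 ⇒ exp(X1) = 1/2
  r1: exp(X2) + (-1)·1 = 0 ⇒ exp(X2) = 1
  r2: exp(X3) + (1/2)·1 = 0 ⇒ exp(X3) = -1/2
Π_3 = X1^(1/2) · X2 · X3^(-1/2) · X6

["1/2", "1", "-1/2", "0", "0", "1", "0", "0"]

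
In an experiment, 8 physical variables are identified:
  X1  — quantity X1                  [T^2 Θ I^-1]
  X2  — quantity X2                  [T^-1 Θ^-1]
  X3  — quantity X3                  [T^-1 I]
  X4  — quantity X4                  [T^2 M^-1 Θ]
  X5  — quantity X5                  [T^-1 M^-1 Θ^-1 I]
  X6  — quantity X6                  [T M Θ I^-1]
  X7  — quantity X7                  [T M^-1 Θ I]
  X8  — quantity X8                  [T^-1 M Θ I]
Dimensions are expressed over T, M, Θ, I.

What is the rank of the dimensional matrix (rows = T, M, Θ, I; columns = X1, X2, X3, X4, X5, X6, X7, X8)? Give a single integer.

Write exponents as rows T,M,Θ,I / cols X1,X2,X3,X4,X5,X6,X7,X8:
  T: [ 2 -1 -1  2 -1  1  1 -1]
  M: [ 0  0  0 -1 -1  1 -1  1]
  Θ: [ 1 -1  0  1 -1  1  1  1]
  I: [-1  0  1  0  1 -1  1  1]
RREF → pivots at {X1,X2,X4} ⇒ r = 3

3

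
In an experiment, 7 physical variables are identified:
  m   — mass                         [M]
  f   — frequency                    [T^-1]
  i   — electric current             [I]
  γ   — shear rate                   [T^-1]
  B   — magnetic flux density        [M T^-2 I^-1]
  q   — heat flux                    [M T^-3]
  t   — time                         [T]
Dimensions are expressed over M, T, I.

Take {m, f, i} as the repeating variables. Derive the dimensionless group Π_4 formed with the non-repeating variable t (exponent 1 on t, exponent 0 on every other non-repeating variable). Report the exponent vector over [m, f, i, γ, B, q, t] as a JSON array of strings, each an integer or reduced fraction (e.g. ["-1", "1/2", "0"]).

Exponent matrix [M,T,I] × [m,f,i,γ,B,q,t]:
  M: [ 1  0  0  0  1  1  0]
  T: [ 0 -1  0 -1 -2 -3  1]
  I: [ 0  0  1  0 -1  0  0]
Echelon form has 3 nonzero rows (pivots: m,f,i)
Pivot set = {m,f,i}, free = {γ,B,q,t}
RREF:
  r0: [   1    0    0    0    1    1    0]
  r1: [   0    1    0    1    2    3   -1]
  r2: [   0    0    1    0   -1    0    0]
Fix exponent of t at 1, γ at 0, B at 0, q at 0; solve each RREF row for its pivot's exponent:
  r0: exp(m) + (0)·1 = 0 ⇒ exp(m) = 0
  r1: exp(f) + (-1)·1 = 0 ⇒ exp(f) = 1
  r2: exp(i) + (0)·1 = 0 ⇒ exp(i) = 0
Π_4 = f · t

["0", "1", "0", "0", "0", "0", "1"]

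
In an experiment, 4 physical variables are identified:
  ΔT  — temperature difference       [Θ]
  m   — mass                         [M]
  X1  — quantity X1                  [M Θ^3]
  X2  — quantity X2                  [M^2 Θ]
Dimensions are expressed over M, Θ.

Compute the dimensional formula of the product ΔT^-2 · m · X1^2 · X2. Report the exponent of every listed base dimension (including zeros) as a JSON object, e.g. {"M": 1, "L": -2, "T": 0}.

{"M": 5, "Θ": 5}

Exponent matrix [M,Θ] × [ΔT,m,X1,X2]:
  M: [ 0  1  1  2]
  Θ: [ 1  0  3  1]
  [M]: (-2)·0+(1)·1+(2)·1+(1)·2 = 5
  [Θ]: (-2)·1+(1)·0+(2)·3+(1)·1 = 5
⇒ M^5 Θ^5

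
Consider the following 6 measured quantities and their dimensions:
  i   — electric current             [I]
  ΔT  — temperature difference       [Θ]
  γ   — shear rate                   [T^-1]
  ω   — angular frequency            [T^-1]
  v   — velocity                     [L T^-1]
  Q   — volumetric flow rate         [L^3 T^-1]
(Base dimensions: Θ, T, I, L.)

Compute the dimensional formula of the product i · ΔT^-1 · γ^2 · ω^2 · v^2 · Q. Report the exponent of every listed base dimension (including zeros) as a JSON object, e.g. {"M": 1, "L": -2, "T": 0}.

Exponent matrix [Θ,T,I,L] × [i,ΔT,γ,ω,v,Q]:
  Θ: [ 0  1  0  0  0  0]
  T: [ 0  0 -1 -1 -1 -1]
  I: [ 1  0  0  0  0  0]
  L: [ 0  0  0  0  1  3]
  [Θ]: (1)·0+(-1)·1+(2)·0+(2)·0+(2)·0+(1)·0 = -1
  [T]: (1)·0+(-1)·0+(2)·-1+(2)·-1+(2)·-1+(1)·-1 = -7
  [I]: (1)·1+(-1)·0+(2)·0+(2)·0+(2)·0+(1)·0 = 1
  [L]: (1)·0+(-1)·0+(2)·0+(2)·0+(2)·1+(1)·3 = 5
⇒ Θ^-1 T^-7 I L^5

{"Θ": -1, "T": -7, "I": 1, "L": 5}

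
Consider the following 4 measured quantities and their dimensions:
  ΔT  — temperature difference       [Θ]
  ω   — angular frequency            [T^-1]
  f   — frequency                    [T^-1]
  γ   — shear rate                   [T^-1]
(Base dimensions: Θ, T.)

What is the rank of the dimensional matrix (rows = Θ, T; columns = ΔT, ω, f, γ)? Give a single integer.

2

Write exponents as rows Θ,T / cols ΔT,ω,f,γ:
  Θ: [ 1  0  0  0]
  T: [ 0 -1 -1 -1]
Echelon form has 2 nonzero rows (pivots: ΔT,ω)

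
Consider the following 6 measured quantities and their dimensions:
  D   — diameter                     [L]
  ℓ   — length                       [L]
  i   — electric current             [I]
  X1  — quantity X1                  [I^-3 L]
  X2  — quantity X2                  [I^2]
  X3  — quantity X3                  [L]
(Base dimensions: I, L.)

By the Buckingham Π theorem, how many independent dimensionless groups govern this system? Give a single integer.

Exponent matrix [I,L] × [D,ℓ,i,X1,X2,X3]:
  I: [ 0  0  1 -3  2  0]
  L: [ 1  1  0  1  0  1]
RREF → pivots at {D,i} ⇒ r = 2
Π count = n − r = 6 − 2 = 4

4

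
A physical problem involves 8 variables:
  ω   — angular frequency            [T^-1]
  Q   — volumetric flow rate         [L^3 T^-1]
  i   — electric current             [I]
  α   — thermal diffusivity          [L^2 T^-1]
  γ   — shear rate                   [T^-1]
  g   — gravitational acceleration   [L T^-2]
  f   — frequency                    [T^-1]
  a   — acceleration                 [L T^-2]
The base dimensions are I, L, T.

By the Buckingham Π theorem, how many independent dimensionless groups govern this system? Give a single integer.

Exponent matrix [I,L,T] × [ω,Q,i,α,γ,g,f,a]:
  I: [ 0  0  1  0  0  0  0  0]
  L: [ 0  3  0  2  0  1  0  1]
  T: [-1 -1  0 -1 -1 -2 -1 -2]
Echelon form has 3 nonzero rows (pivots: ω,Q,i)
8 vars − rank 3 = 5 Π groups

5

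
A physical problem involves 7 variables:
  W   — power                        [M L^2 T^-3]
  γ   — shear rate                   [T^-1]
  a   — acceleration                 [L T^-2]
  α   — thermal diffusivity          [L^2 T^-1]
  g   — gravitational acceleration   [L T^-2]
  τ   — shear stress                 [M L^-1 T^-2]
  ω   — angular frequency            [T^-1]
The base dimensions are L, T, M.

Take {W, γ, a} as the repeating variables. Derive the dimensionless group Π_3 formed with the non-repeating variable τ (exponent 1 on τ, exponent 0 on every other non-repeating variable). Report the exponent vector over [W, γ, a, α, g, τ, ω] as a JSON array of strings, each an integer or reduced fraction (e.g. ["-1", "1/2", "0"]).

["-1", "-5", "3", "0", "0", "1", "0"]

Dimensional matrix (L×T×M by W×γ×a×α×g×τ×ω):
  L: [ 2  0  1  2  1 -1  0]
  T: [-3 -1 -2 -1 -2 -2 -1]
  M: [ 1  0  0  0  0  1  0]
Row reduction gives pivot columns W,γ,a; rank = 3
Pivot set = {W,γ,a}, free = {α,g,τ,ω}
RREF:
  r0: [   1    0    0    0    0    1    0]
  r1: [   0    1    0   -3    0    5    1]
  r2: [   0    0    1    2    1   -3    0]
Fix exponent of τ at 1, α at 0, g at 0, ω at 0; solve each RREF row for its pivot's exponent:
  r0: exp(W) + (1)·1 = 0 ⇒ exp(W) = -1
  r1: exp(γ) + (5)·1 = 0 ⇒ exp(γ) = -5
  r2: exp(a) + (-3)·1 = 0 ⇒ exp(a) = 3
Π_3 = W^-1 · γ^-5 · a^3 · τ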